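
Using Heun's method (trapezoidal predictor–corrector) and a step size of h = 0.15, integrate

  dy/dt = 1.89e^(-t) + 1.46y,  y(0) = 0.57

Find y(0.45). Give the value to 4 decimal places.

Heun: k1 = f(t_n, y_n); k2 = f(t_n + h, y_n + h·k1); y_{n+1} = y_n + (h/2)·(k1 + k2).
t=0.000000, y=0.570000:
  k1 = f(0.000000, 0.570000) = 2.722200
  k2 = f(0.150000, 0.978330) = 3.055100
  y ← 0.570000 + (0.15/2)·(2.722200 + 3.055100) = 1.003297
t=0.150000, y=1.003297:
  k1 = f(0.150000, 1.003297) = 3.091552
  k2 = f(0.300000, 1.467030) = 3.542011
  y ← 1.003297 + (0.15/2)·(3.091552 + 3.542011) = 1.500815
t=0.300000, y=1.500815:
  k1 = f(0.300000, 1.500815) = 3.591336
  k2 = f(0.450000, 2.039515) = 4.182809
  y ← 1.500815 + (0.15/2)·(3.591336 + 4.182809) = 2.083876
y(0.45) ≈ 2.0839

2.0839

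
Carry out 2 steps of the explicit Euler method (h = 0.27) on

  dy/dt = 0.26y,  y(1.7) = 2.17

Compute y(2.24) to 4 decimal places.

2.4854

Euler: y_{n+1} = y_n + h·f(t_n, y_n).
t=1.700000, y=2.170000: f=0.564200 → y ← 2.170000 + 0.27·0.564200 = 2.322334
t=1.970000, y=2.322334: f=0.603807 → y ← 2.322334 + 0.27·0.603807 = 2.485362
y(2.24) ≈ 2.4854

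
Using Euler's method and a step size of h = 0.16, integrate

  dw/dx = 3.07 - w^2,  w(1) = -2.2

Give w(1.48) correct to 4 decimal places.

-3.9069

Euler: w_{n+1} = w_n + h·f(x_n, w_n).
x=1.000000, w=-2.200000: f=-1.770000 → w ← -2.200000 + 0.16·(-1.770000) = -2.483200
x=1.160000, w=-2.483200: f=-3.096282 → w ← -2.483200 + 0.16·(-3.096282) = -2.978605
x=1.320000, w=-2.978605: f=-5.802089 → w ← -2.978605 + 0.16·(-5.802089) = -3.906939
w(1.48) ≈ -3.9069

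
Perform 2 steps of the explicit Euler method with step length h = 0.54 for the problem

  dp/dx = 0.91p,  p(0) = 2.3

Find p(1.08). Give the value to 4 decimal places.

5.1158

Euler: p_{n+1} = p_n + h·f(x_n, p_n).
x=0.000000, p=2.300000: f=2.093000 → p ← 2.300000 + 0.54·2.093000 = 3.430220
x=0.540000, p=3.430220: f=3.121500 → p ← 3.430220 + 0.54·3.121500 = 5.115830
p(1.08) ≈ 5.1158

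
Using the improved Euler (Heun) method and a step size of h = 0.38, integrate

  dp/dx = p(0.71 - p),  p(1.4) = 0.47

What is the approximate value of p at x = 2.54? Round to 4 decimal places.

0.5780

Heun: k1 = f(x_n, p_n); k2 = f(x_n + h, p_n + h·k1); p_{n+1} = p_n + (h/2)·(k1 + k2).
x=1.400000, p=0.470000:
  k1 = f(1.400000, 0.470000) = 0.112800
  k2 = f(1.780000, 0.512864) = 0.101104
  p ← 0.470000 + (0.38/2)·(0.112800 + 0.101104) = 0.510642
x=1.780000, p=0.510642:
  k1 = f(1.780000, 0.510642) = 0.101801
  k2 = f(2.160000, 0.549326) = 0.088262
  p ← 0.510642 + (0.38/2)·(0.101801 + 0.088262) = 0.546754
x=2.160000, p=0.546754:
  k1 = f(2.160000, 0.546754) = 0.089256
  k2 = f(2.540000, 0.580671) = 0.075098
  p ← 0.546754 + (0.38/2)·(0.089256 + 0.075098) = 0.577981
p(2.54) ≈ 0.5780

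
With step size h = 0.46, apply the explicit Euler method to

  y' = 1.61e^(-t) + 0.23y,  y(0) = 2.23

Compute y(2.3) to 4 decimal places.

Euler: y_{n+1} = y_n + h·f(t_n, y_n).
t=0.000000, y=2.230000: f=2.122900 → y ← 2.230000 + 0.46·2.122900 = 3.206534
t=0.460000, y=3.206534: f=1.753869 → y ← 3.206534 + 0.46·1.753869 = 4.013314
t=0.920000, y=4.013314: f=1.564678 → y ← 4.013314 + 0.46·1.564678 = 4.733066
t=1.380000, y=4.733066: f=1.493647 → y ← 4.733066 + 0.46·1.493647 = 5.420143
t=1.840000, y=5.420143: f=1.502329 → y ← 5.420143 + 0.46·1.502329 = 6.111215
y(2.3) ≈ 6.1112

6.1112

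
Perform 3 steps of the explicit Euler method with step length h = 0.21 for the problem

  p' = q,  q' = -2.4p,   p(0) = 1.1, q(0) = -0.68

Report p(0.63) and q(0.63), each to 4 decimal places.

Euler on (p,q): p_{n+1} = p_n + h·p', q_{n+1} = q_n + h·q'.
0.000000: (1.100000, -0.680000); f=(-0.680000, -2.640000) → (0.957200, -1.234400)
0.210000: (0.957200, -1.234400); f=(-1.234400, -2.297280) → (0.697976, -1.716829)
0.420000: (0.697976, -1.716829); f=(-1.716829, -1.675142) → (0.337442, -2.068609)
(p(0.63), q(0.63)) ≈ (0.3374, -2.0686)

0.3374, -2.0686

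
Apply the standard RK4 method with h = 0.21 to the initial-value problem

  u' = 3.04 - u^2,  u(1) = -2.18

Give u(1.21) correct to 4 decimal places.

-2.7903

RK4: k1 = f(t_n, u_n); k2 = f(t_n + h/2, u_n + (h/2)·k1); k3 = f(t_n + h/2, u_n + (h/2)·k2); k4 = f(t_n + h, u_n + h·k3); u_{n+1} = u_n + (h/6)·(k1 + 2k2 + 2k3 + k4).
t=1.000000, u=-2.180000:
  k1 = f(1.000000, -2.180000) = -1.712400
  k2 = f(1.105000, -2.359802) = -2.528665
  k3 = f(1.105000, -2.445510) = -2.940519
  k4 = f(1.210000, -2.797509) = -4.786056
  u ← -2.180000 + (0.21/6)·(k1 + 2k2 + 2k3 + k4) = -2.790289
u(1.21) ≈ -2.7903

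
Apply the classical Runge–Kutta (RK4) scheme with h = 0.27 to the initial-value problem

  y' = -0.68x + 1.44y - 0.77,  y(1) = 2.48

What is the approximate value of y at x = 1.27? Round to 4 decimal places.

3.1516

RK4: k1 = f(x_n, y_n); k2 = f(x_n + h/2, y_n + (h/2)·k1); k3 = f(x_n + h/2, y_n + (h/2)·k2); k4 = f(x_n + h, y_n + h·k3); y_{n+1} = y_n + (h/6)·(k1 + 2k2 + 2k3 + k4).
x=1.000000, y=2.480000:
  k1 = f(1.000000, 2.480000) = 2.121200
  k2 = f(1.135000, 2.766362) = 2.441761
  k3 = f(1.135000, 2.809638) = 2.504078
  k4 = f(1.270000, 3.156101) = 2.911186
  y ← 2.480000 + (0.27/6)·(k1 + 2k2 + 2k3 + k4) = 3.151583
y(1.27) ≈ 3.1516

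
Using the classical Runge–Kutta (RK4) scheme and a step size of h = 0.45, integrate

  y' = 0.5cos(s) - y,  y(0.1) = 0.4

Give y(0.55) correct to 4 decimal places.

0.4243

RK4: k1 = f(s_n, y_n); k2 = f(s_n + h/2, y_n + (h/2)·k1); k3 = f(s_n + h/2, y_n + (h/2)·k2); k4 = f(s_n + h, y_n + h·k3); y_{n+1} = y_n + (h/6)·(k1 + 2k2 + 2k3 + k4).
s=0.100000, y=0.400000:
  k1 = f(0.100000, 0.400000) = 0.097502
  k2 = f(0.325000, 0.421938) = 0.051887
  k3 = f(0.325000, 0.411675) = 0.062151
  k4 = f(0.550000, 0.427968) = -0.001706
  y ← 0.400000 + (0.45/6)·(k1 + 2k2 + 2k3 + k4) = 0.424290
y(0.55) ≈ 0.4243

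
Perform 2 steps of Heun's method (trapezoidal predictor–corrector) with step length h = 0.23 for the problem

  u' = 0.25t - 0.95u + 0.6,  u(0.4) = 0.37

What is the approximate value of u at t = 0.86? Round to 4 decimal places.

0.5226

Heun: k1 = f(t_n, u_n); k2 = f(t_n + h, u_n + h·k1); u_{n+1} = u_n + (h/2)·(k1 + k2).
t=0.400000, u=0.370000:
  k1 = f(0.400000, 0.370000) = 0.348500
  k2 = f(0.630000, 0.450155) = 0.329853
  u ← 0.370000 + (0.23/2)·(0.348500 + 0.329853) = 0.448011
t=0.630000, u=0.448011:
  k1 = f(0.630000, 0.448011) = 0.331890
  k2 = f(0.860000, 0.524345) = 0.316872
  u ← 0.448011 + (0.23/2)·(0.331890 + 0.316872) = 0.522618
u(0.86) ≈ 0.5226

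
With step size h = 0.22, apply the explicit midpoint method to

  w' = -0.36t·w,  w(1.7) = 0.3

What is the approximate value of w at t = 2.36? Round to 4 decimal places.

Midpoint: k1 = f(t_n, w_n); k2 = f(t_n + h/2, w_n + (h/2)·k1); w_{n+1} = w_n + h·k2.
t=1.700000, w=0.300000:
  k1 = f(1.700000, 0.300000) = -0.183600
  k2 = f(1.810000, 0.279804) = -0.182320
  w ← 0.300000 + 0.22·(-0.182320) = 0.259890
t=1.920000, w=0.259890:
  k1 = f(1.920000, 0.259890) = -0.179636
  k2 = f(2.030000, 0.240130) = -0.175487
  w ← 0.259890 + 0.22·(-0.175487) = 0.221282
t=2.140000, w=0.221282:
  k1 = f(2.140000, 0.221282) = -0.170476
  k2 = f(2.250000, 0.202530) = -0.164049
  w ← 0.221282 + 0.22·(-0.164049) = 0.185192
w(2.36) ≈ 0.1852

0.1852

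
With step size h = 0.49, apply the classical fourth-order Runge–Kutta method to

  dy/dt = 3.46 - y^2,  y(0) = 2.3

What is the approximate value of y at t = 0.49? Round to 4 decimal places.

RK4: k1 = f(t_n, y_n); k2 = f(t_n + h/2, y_n + (h/2)·k1); k3 = f(t_n + h/2, y_n + (h/2)·k2); k4 = f(t_n + h, y_n + h·k3); y_{n+1} = y_n + (h/6)·(k1 + 2k2 + 2k3 + k4).
t=0.000000, y=2.300000:
  k1 = f(0.000000, 2.300000) = -1.830000
  k2 = f(0.245000, 1.851650) = 0.031392
  k3 = f(0.245000, 2.307691) = -1.865438
  k4 = f(0.490000, 1.385935) = 1.539183
  y ← 2.300000 + (0.49/6)·(k1 + 2k2 + 2k3 + k4) = 1.976689
y(0.49) ≈ 1.9767

1.9767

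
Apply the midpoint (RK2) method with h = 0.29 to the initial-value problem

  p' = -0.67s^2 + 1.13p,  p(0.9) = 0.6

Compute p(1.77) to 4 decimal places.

Midpoint: k1 = f(s_n, p_n); k2 = f(s_n + h/2, p_n + (h/2)·k1); p_{n+1} = p_n + h·k2.
s=0.900000, p=0.600000:
  k1 = f(0.900000, 0.600000) = 0.135300
  k2 = f(1.045000, 0.619618) = -0.031488
  p ← 0.600000 + 0.29·(-0.031488) = 0.590869
s=1.190000, p=0.590869:
  k1 = f(1.190000, 0.590869) = -0.281106
  k2 = f(1.335000, 0.550108) = -0.572468
  p ← 0.590869 + 0.29·(-0.572468) = 0.424853
s=1.480000, p=0.424853:
  k1 = f(1.480000, 0.424853) = -0.987484
  k2 = f(1.625000, 0.281667) = -1.450935
  p ← 0.424853 + 0.29·(-1.450935) = 0.004082
p(1.77) ≈ 0.0041

0.0041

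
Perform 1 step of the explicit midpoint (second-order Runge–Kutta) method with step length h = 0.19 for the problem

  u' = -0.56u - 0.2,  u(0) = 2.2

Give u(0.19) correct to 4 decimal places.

Midpoint: k1 = f(t_n, u_n); k2 = f(t_n + h/2, u_n + (h/2)·k1); u_{n+1} = u_n + h·k2.
t=0.000000, u=2.200000:
  k1 = f(0.000000, 2.200000) = -1.432000
  k2 = f(0.095000, 2.063960) = -1.355818
  u ← 2.200000 + 0.19·(-1.355818) = 1.942395
u(0.19) ≈ 1.9424

1.9424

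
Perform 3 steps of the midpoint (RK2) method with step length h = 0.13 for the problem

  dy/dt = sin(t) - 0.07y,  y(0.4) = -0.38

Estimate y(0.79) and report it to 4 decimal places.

Midpoint: k1 = f(t_n, y_n); k2 = f(t_n + h/2, y_n + (h/2)·k1); y_{n+1} = y_n + h·k2.
t=0.400000, y=-0.380000:
  k1 = f(0.400000, -0.380000) = 0.416018
  k2 = f(0.465000, -0.352959) = 0.473130
  y ← -0.380000 + 0.13·0.473130 = -0.318493
t=0.530000, y=-0.318493:
  k1 = f(0.530000, -0.318493) = 0.527828
  k2 = f(0.595000, -0.284184) = 0.580402
  y ← -0.318493 + 0.13·0.580402 = -0.243041
t=0.660000, y=-0.243041:
  k1 = f(0.660000, -0.243041) = 0.630130
  k2 = f(0.725000, -0.202082) = 0.677281
  y ← -0.243041 + 0.13·0.677281 = -0.154994
y(0.79) ≈ -0.1550

-0.1550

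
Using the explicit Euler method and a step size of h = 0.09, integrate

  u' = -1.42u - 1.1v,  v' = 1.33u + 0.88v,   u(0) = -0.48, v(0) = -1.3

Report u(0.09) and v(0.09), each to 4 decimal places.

-0.2900, -1.4604

Euler on (u,v): u_{n+1} = u_n + h·u', v_{n+1} = v_n + h·v'.
0.000000: (-0.480000, -1.300000); f=(2.111600, -1.782400) → (-0.289956, -1.460416)
(u(0.09), v(0.09)) ≈ (-0.2900, -1.4604)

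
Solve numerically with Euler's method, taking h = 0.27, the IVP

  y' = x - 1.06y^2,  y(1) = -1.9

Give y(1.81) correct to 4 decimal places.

Euler: y_{n+1} = y_n + h·f(x_n, y_n).
x=1.000000, y=-1.900000: f=-2.826600 → y ← -1.900000 + 0.27·(-2.826600) = -2.663182
x=1.270000, y=-2.663182: f=-6.248091 → y ← -2.663182 + 0.27·(-6.248091) = -4.350166
x=1.540000, y=-4.350166: f=-18.519385 → y ← -4.350166 + 0.27·(-18.519385) = -9.350401
y(1.81) ≈ -9.3504

-9.3504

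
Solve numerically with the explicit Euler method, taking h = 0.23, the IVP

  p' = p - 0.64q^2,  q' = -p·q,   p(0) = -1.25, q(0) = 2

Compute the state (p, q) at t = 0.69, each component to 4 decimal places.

-6.5815, 7.0015

Euler on (p,q): p_{n+1} = p_n + h·p', q_{n+1} = q_n + h·q'.
0.000000: (-1.250000, 2.000000); f=(-3.810000, 2.500000) → (-2.126300, 2.575000)
0.230000: (-2.126300, 2.575000); f=(-6.369900, 5.475223) → (-3.591377, 3.834301)
0.460000: (-3.591377, 3.834301); f=(-13.000571, 13.770421) → (-6.581508, 7.001498)
(p(0.69), q(0.69)) ≈ (-6.5815, 7.0015)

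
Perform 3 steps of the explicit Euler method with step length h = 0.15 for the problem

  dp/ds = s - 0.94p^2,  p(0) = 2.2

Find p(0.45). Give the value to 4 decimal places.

1.0521

Euler: p_{n+1} = p_n + h·f(s_n, p_n).
s=0.000000, p=2.200000: f=-4.549600 → p ← 2.200000 + 0.15·(-4.549600) = 1.517560
s=0.150000, p=1.517560: f=-2.014809 → p ← 1.517560 + 0.15·(-2.014809) = 1.215339
s=0.300000, p=1.215339: f=-1.088425 → p ← 1.215339 + 0.15·(-1.088425) = 1.052075
p(0.45) ≈ 1.0521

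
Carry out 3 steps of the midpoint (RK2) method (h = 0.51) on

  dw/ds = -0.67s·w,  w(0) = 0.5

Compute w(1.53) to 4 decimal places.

Midpoint: k1 = f(s_n, w_n); k2 = f(s_n + h/2, w_n + (h/2)·k1); w_{n+1} = w_n + h·k2.
s=0.000000, w=0.500000:
  k1 = f(0.000000, 0.500000) = 0.000000
  k2 = f(0.255000, 0.500000) = -0.085425
  w ← 0.500000 + 0.51·(-0.085425) = 0.456433
s=0.510000, w=0.456433:
  k1 = f(0.510000, 0.456433) = -0.155963
  k2 = f(0.765000, 0.416663) = -0.213560
  w ← 0.456433 + 0.51·(-0.213560) = 0.347517
s=1.020000, w=0.347517:
  k1 = f(1.020000, 0.347517) = -0.237493
  k2 = f(1.275000, 0.286957) = -0.245133
  w ← 0.347517 + 0.51·(-0.245133) = 0.222500
w(1.53) ≈ 0.2225

0.2225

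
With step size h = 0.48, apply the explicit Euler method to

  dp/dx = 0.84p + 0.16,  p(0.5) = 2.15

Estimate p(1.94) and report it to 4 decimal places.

Euler: p_{n+1} = p_n + h·f(x_n, p_n).
x=0.500000, p=2.150000: f=1.966000 → p ← 2.150000 + 0.48·1.966000 = 3.093680
x=0.980000, p=3.093680: f=2.758691 → p ← 3.093680 + 0.48·2.758691 = 4.417852
x=1.460000, p=4.417852: f=3.870995 → p ← 4.417852 + 0.48·3.870995 = 6.275930
p(1.94) ≈ 6.2759

6.2759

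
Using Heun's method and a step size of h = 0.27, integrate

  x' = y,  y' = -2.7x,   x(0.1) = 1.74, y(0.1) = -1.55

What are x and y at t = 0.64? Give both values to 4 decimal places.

0.3173, -3.2421

Heun on (x,y): k1 = f(t_n, state_n); k2 = f(t_n + h, state_n + h·k1); state_{n+1} = state_n + (h/2)·(k1 + k2).
0.100000: (1.740000, -1.550000)
  k1 = (-1.550000, -4.698000)
  predictor → (1.321500, -2.818460)
  k2 = (-2.818460, -3.568050)
  → (1.150258, -2.665917)
0.370000: (1.150258, -2.665917)
  k1 = (-2.665917, -3.105696)
  predictor → (0.430460, -3.504455)
  k2 = (-3.504455, -1.162243)
  → (0.317258, -3.242089)
(x(0.64), y(0.64)) ≈ (0.3173, -3.2421)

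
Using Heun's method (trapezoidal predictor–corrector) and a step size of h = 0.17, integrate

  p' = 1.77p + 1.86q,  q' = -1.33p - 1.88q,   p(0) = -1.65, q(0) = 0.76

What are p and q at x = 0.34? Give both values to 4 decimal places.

Heun on (p,q): k1 = f(x_n, state_n); k2 = f(x_n + h, state_n + h·k1); state_{n+1} = state_n + (h/2)·(k1 + k2).
0.000000: (-1.650000, 0.760000)
  k1 = (-1.506900, 0.765700)
  predictor → (-1.906173, 0.890169)
  k2 = (-1.718212, 0.861692)
  → (-1.924135, 0.898328)
0.170000: (-1.924135, 0.898328)
  k1 = (-1.734827, 0.870242)
  predictor → (-2.219055, 1.046269)
  k2 = (-1.981667, 0.984357)
  → (-2.240036, 1.055969)
(p(0.34), q(0.34)) ≈ (-2.2400, 1.0560)

-2.2400, 1.0560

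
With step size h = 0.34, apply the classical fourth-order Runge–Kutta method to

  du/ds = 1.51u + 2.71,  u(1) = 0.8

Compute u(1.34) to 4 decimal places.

RK4: k1 = f(s_n, u_n); k2 = f(s_n + h/2, u_n + (h/2)·k1); k3 = f(s_n + h/2, u_n + (h/2)·k2); k4 = f(s_n + h, u_n + h·k3); u_{n+1} = u_n + (h/6)·(k1 + 2k2 + 2k3 + k4).
s=1.000000, u=0.800000:
  k1 = f(1.000000, 0.800000) = 3.918000
  k2 = f(1.170000, 1.466060) = 4.923751
  k3 = f(1.170000, 1.637038) = 5.181927
  k4 = f(1.340000, 2.561855) = 6.578401
  u ← 0.800000 + (0.34/6)·(k1 + 2k2 + 2k3 + k4) = 2.540106
u(1.34) ≈ 2.5401

2.5401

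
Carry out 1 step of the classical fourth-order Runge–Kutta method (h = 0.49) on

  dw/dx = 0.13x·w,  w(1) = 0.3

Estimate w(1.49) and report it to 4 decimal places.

0.3248

RK4: k1 = f(x_n, w_n); k2 = f(x_n + h/2, w_n + (h/2)·k1); k3 = f(x_n + h/2, w_n + (h/2)·k2); k4 = f(x_n + h, w_n + h·k3); w_{n+1} = w_n + (h/6)·(k1 + 2k2 + 2k3 + k4).
x=1.000000, w=0.300000:
  k1 = f(1.000000, 0.300000) = 0.039000
  k2 = f(1.245000, 0.309555) = 0.050101
  k3 = f(1.245000, 0.312275) = 0.050542
  k4 = f(1.490000, 0.324765) = 0.062907
  w ← 0.300000 + (0.49/6)·(k1 + 2k2 + 2k3 + k4) = 0.324761
w(1.49) ≈ 0.3248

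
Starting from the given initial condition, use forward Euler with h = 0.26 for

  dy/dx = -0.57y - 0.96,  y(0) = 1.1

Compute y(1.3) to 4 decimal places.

Euler: y_{n+1} = y_n + h·f(x_n, y_n).
x=0.000000, y=1.100000: f=-1.587000 → y ← 1.100000 + 0.26·(-1.587000) = 0.687380
x=0.260000, y=0.687380: f=-1.351807 → y ← 0.687380 + 0.26·(-1.351807) = 0.335910
x=0.520000, y=0.335910: f=-1.151469 → y ← 0.335910 + 0.26·(-1.151469) = 0.036528
x=0.780000, y=0.036528: f=-0.980821 → y ← 0.036528 + 0.26·(-0.980821) = -0.218485
x=1.040000, y=-0.218485: f=-0.835463 → y ← -0.218485 + 0.26·(-0.835463) = -0.435706
y(1.3) ≈ -0.4357

-0.4357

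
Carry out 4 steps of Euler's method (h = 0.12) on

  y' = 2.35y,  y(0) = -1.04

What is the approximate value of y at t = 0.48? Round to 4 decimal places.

Euler: y_{n+1} = y_n + h·f(t_n, y_n).
t=0.000000, y=-1.040000: f=-2.444000 → y ← -1.040000 + 0.12·(-2.444000) = -1.333280
t=0.120000, y=-1.333280: f=-3.133208 → y ← -1.333280 + 0.12·(-3.133208) = -1.709265
t=0.240000, y=-1.709265: f=-4.016773 → y ← -1.709265 + 0.12·(-4.016773) = -2.191278
t=0.360000, y=-2.191278: f=-5.149503 → y ← -2.191278 + 0.12·(-5.149503) = -2.809218
y(0.48) ≈ -2.8092

-2.8092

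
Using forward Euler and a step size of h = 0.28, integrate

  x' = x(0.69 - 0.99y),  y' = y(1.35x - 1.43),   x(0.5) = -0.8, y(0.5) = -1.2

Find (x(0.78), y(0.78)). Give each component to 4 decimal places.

Euler on (x,y): x_{n+1} = x_n + h·x', y_{n+1} = y_n + h·y'.
0.500000: (-0.800000, -1.200000); f=(-1.502400, 3.012000) → (-1.220672, -0.356640)
(x(0.78), y(0.78)) ≈ (-1.2207, -0.3566)

-1.2207, -0.3566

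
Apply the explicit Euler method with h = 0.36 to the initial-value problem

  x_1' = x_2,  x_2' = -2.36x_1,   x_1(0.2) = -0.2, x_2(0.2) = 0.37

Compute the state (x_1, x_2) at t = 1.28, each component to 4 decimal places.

Euler on (x_1,x_2): x_1_{n+1} = x_1_n + h·x_1', x_2_{n+1} = x_2_n + h·x_2'.
0.200000: (-0.200000, 0.370000); f=(0.370000, 0.472000) → (-0.066800, 0.539920)
0.560000: (-0.066800, 0.539920); f=(0.539920, 0.157648) → (0.127571, 0.596673)
0.920000: (0.127571, 0.596673); f=(0.596673, -0.301068) → (0.342374, 0.488289)
(x_1(1.28), x_2(1.28)) ≈ (0.3424, 0.4883)

0.3424, 0.4883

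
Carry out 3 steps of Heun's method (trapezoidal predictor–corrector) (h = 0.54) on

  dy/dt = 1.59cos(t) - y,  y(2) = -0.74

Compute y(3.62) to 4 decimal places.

Heun: k1 = f(t_n, y_n); k2 = f(t_n + h, y_n + h·k1); y_{n+1} = y_n + (h/2)·(k1 + k2).
t=2.000000, y=-0.740000:
  k1 = f(2.000000, -0.740000) = 0.078327
  k2 = f(2.540000, -0.697704) = -0.613148
  y ← -0.740000 + (0.54/2)·(0.078327 + (-0.613148)) = -0.884402
t=2.540000, y=-0.884402:
  k1 = f(2.540000, -0.884402) = -0.426450
  k2 = f(3.080000, -1.114685) = -0.472300
  y ← -0.884402 + (0.54/2)·(-0.426450 + (-0.472300)) = -1.127064
t=3.080000, y=-1.127064:
  k1 = f(3.080000, -1.127064) = -0.459921
  k2 = f(3.620000, -1.375422) = -0.036068
  y ← -1.127064 + (0.54/2)·(-0.459921 + (-0.036068)) = -1.260981
y(3.62) ≈ -1.2610

-1.2610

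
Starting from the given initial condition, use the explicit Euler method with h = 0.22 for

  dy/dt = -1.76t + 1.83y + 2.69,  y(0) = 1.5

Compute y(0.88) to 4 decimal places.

9.3623

Euler: y_{n+1} = y_n + h·f(t_n, y_n).
t=0.000000, y=1.500000: f=5.435000 → y ← 1.500000 + 0.22·5.435000 = 2.695700
t=0.220000, y=2.695700: f=7.235931 → y ← 2.695700 + 0.22·7.235931 = 4.287605
t=0.440000, y=4.287605: f=9.761917 → y ← 4.287605 + 0.22·9.761917 = 6.435227
t=0.660000, y=6.435227: f=13.304865 → y ← 6.435227 + 0.22·13.304865 = 9.362297
y(0.88) ≈ 9.3623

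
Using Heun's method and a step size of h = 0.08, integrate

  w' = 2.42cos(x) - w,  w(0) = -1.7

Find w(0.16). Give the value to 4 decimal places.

-1.0933

Heun: k1 = f(x_n, w_n); k2 = f(x_n + h, w_n + h·k1); w_{n+1} = w_n + (h/2)·(k1 + k2).
x=0.000000, w=-1.700000:
  k1 = f(0.000000, -1.700000) = 4.120000
  k2 = f(0.080000, -1.370400) = 3.782660
  w ← -1.700000 + (0.08/2)·(4.120000 + 3.782660) = -1.383894
x=0.080000, w=-1.383894:
  k1 = f(0.080000, -1.383894) = 3.796154
  k2 = f(0.160000, -1.080201) = 3.469291
  w ← -1.383894 + (0.08/2)·(3.796154 + 3.469291) = -1.093276
w(0.16) ≈ -1.0933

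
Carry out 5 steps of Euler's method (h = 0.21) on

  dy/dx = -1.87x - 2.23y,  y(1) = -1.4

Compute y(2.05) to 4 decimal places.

Euler: y_{n+1} = y_n + h·f(x_n, y_n).
x=1.000000, y=-1.400000: f=1.252000 → y ← -1.400000 + 0.21·1.252000 = -1.137080
x=1.210000, y=-1.137080: f=0.272988 → y ← -1.137080 + 0.21·0.272988 = -1.079752
x=1.420000, y=-1.079752: f=-0.247552 → y ← -1.079752 + 0.21·(-0.247552) = -1.131738
x=1.630000, y=-1.131738: f=-0.524323 → y ← -1.131738 + 0.21·(-0.524323) = -1.241846
x=1.840000, y=-1.241846: f=-0.671483 → y ← -1.241846 + 0.21·(-0.671483) = -1.382858
y(2.05) ≈ -1.3829

-1.3829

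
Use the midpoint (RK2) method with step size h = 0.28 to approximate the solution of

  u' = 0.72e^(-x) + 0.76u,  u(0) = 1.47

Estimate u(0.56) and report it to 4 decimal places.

2.6354

Midpoint: k1 = f(x_n, u_n); k2 = f(x_n + h/2, u_n + (h/2)·k1); u_{n+1} = u_n + h·k2.
x=0.000000, u=1.470000:
  k1 = f(0.000000, 1.470000) = 1.837200
  k2 = f(0.140000, 1.727208) = 1.938616
  u ← 1.470000 + 0.28·1.938616 = 2.012812
x=0.280000, u=2.012812:
  k1 = f(0.280000, 2.012812) = 2.073902
  k2 = f(0.420000, 2.303159) = 2.223474
  u ← 2.012812 + 0.28·2.223474 = 2.635385
u(0.56) ≈ 2.6354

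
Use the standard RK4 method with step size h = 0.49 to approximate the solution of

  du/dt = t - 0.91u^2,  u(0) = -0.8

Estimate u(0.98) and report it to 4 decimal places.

RK4: k1 = f(t_n, u_n); k2 = f(t_n + h/2, u_n + (h/2)·k1); k3 = f(t_n + h/2, u_n + (h/2)·k2); k4 = f(t_n + h, u_n + h·k3); u_{n+1} = u_n + (h/6)·(k1 + 2k2 + 2k3 + k4).
t=0.000000, u=-0.800000:
  k1 = f(0.000000, -0.800000) = -0.582400
  k2 = f(0.245000, -0.942688) = -0.563681
  k3 = f(0.245000, -0.938102) = -0.555832
  k4 = f(0.490000, -1.072358) = -0.556455
  u ← -0.800000 + (0.49/6)·(k1 + 2k2 + 2k3 + k4) = -1.075860
t=0.490000, u=-1.075860:
  k1 = f(0.490000, -1.075860) = -0.563303
  k2 = f(0.735000, -1.213870) = -0.605866
  k3 = f(0.735000, -1.224298) = -0.629003
  k4 = f(0.980000, -1.384072) = -0.763246
  u ← -1.075860 + (0.49/6)·(k1 + 2k2 + 2k3 + k4) = -1.385890
u(0.98) ≈ -1.3859

-1.3859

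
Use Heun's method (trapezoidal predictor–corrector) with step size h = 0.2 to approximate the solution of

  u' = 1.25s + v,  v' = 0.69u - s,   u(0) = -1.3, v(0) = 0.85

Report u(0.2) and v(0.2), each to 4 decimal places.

Heun on (u,v): k1 = f(s_n, state_n); k2 = f(s_n + h, state_n + h·k1); state_{n+1} = state_n + (h/2)·(k1 + k2).
0.000000: (-1.300000, 0.850000)
  k1 = (0.850000, -0.897000)
  predictor → (-1.130000, 0.670600)
  k2 = (0.920600, -0.979700)
  → (-1.122940, 0.662330)
(u(0.2), v(0.2)) ≈ (-1.1229, 0.6623)

-1.1229, 0.6623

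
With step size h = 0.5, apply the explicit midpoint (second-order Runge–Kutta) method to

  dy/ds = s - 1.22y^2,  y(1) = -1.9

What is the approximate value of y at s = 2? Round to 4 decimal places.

-163.2067

Midpoint: k1 = f(s_n, y_n); k2 = f(s_n + h/2, y_n + (h/2)·k1); y_{n+1} = y_n + h·k2.
s=1.000000, y=-1.900000:
  k1 = f(1.000000, -1.900000) = -3.404200
  k2 = f(1.250000, -2.751050) = -7.983297
  y ← -1.900000 + 0.5·(-7.983297) = -5.891648
s=1.500000, y=-5.891648:
  k1 = f(1.500000, -5.891648) = -40.848056
  k2 = f(1.750000, -16.103662) = -314.630089
  y ← -5.891648 + 0.5·(-314.630089) = -163.206693
y(2) ≈ -163.2067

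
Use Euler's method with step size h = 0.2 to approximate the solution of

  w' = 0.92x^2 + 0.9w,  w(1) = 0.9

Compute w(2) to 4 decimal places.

Euler: w_{n+1} = w_n + h·f(x_n, w_n).
x=1.000000, w=0.900000: f=1.730000 → w ← 0.900000 + 0.2·1.730000 = 1.246000
x=1.200000, w=1.246000: f=2.446200 → w ← 1.246000 + 0.2·2.446200 = 1.735240
x=1.400000, w=1.735240: f=3.364916 → w ← 1.735240 + 0.2·3.364916 = 2.408223
x=1.600000, w=2.408223: f=4.522601 → w ← 2.408223 + 0.2·4.522601 = 3.312743
x=1.800000, w=3.312743: f=5.962269 → w ← 3.312743 + 0.2·5.962269 = 4.505197
w(2) ≈ 4.5052

4.5052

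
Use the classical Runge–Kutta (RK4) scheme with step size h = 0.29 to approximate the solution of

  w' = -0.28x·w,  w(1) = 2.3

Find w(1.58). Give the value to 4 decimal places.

1.8653

RK4: k1 = f(x_n, w_n); k2 = f(x_n + h/2, w_n + (h/2)·k1); k3 = f(x_n + h/2, w_n + (h/2)·k2); k4 = f(x_n + h, w_n + h·k3); w_{n+1} = w_n + (h/6)·(k1 + 2k2 + 2k3 + k4).
x=1.000000, w=2.300000:
  k1 = f(1.000000, 2.300000) = -0.644000
  k2 = f(1.145000, 2.206620) = -0.707442
  k3 = f(1.145000, 2.197421) = -0.704493
  k4 = f(1.290000, 2.095697) = -0.756966
  w ← 2.300000 + (0.29/6)·(k1 + 2k2 + 2k3 + k4) = 2.095800
x=1.290000, w=2.095800:
  k1 = f(1.290000, 2.095800) = -0.757003
  k2 = f(1.435000, 1.986034) = -0.797989
  k3 = f(1.435000, 1.980091) = -0.795601
  k4 = f(1.580000, 1.865075) = -0.825109
  w ← 2.095800 + (0.29/6)·(k1 + 2k2 + 2k3 + k4) = 1.865284
w(1.58) ≈ 1.8653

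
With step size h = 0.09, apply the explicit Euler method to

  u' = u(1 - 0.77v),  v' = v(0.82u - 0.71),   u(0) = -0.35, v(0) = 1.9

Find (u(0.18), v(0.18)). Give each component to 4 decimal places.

Euler on (u,v): u_{n+1} = u_n + h·u', v_{n+1} = v_n + h·v'.
0.000000: (-0.350000, 1.900000); f=(0.162050, -1.894300) → (-0.335415, 1.729513)
0.090000: (-0.335415, 1.729513); f=(0.111266, -1.703641) → (-0.325402, 1.576185)
(u(0.18), v(0.18)) ≈ (-0.3254, 1.5762)

-0.3254, 1.5762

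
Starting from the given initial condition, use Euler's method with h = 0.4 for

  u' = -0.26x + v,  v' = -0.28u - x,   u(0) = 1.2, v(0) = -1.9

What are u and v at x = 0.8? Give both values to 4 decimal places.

Euler on (u,v): u_{n+1} = u_n + h·u', v_{n+1} = v_n + h·v'.
0.000000: (1.200000, -1.900000); f=(-1.900000, -0.336000) → (0.440000, -2.034400)
0.400000: (0.440000, -2.034400); f=(-2.138400, -0.523200) → (-0.415360, -2.243680)
(u(0.8), v(0.8)) ≈ (-0.4154, -2.2437)

-0.4154, -2.2437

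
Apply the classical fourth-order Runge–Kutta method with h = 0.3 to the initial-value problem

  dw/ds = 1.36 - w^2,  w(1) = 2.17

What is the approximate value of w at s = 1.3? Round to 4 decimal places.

RK4: k1 = f(s_n, w_n); k2 = f(s_n + h/2, w_n + (h/2)·k1); k3 = f(s_n + h/2, w_n + (h/2)·k2); k4 = f(s_n + h, w_n + h·k3); w_{n+1} = w_n + (h/6)·(k1 + 2k2 + 2k3 + k4).
s=1.000000, w=2.170000:
  k1 = f(1.000000, 2.170000) = -3.348900
  k2 = f(1.150000, 1.667665) = -1.421107
  k3 = f(1.150000, 1.956834) = -2.469199
  k4 = f(1.300000, 1.429240) = -0.682728
  w ← 2.170000 + (0.3/6)·(k1 + 2k2 + 2k3 + k4) = 1.579388
w(1.3) ≈ 1.5794

1.5794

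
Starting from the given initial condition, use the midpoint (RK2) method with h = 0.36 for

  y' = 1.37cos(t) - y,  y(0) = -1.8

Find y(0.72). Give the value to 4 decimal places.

-0.2748

Midpoint: k1 = f(t_n, y_n); k2 = f(t_n + h/2, y_n + (h/2)·k1); y_{n+1} = y_n + h·k2.
t=0.000000, y=-1.800000:
  k1 = f(0.000000, -1.800000) = 3.170000
  k2 = f(0.180000, -1.229400) = 2.577266
  y ← -1.800000 + 0.36·2.577266 = -0.872184
t=0.360000, y=-0.872184:
  k1 = f(0.360000, -0.872184) = 2.154363
  k2 = f(0.540000, -0.484399) = 1.659460
  y ← -0.872184 + 0.36·1.659460 = -0.274779
y(0.72) ≈ -0.2748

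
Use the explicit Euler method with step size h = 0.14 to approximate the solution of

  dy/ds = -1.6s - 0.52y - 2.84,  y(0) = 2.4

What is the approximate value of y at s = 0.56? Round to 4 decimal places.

0.1696

Euler: y_{n+1} = y_n + h·f(s_n, y_n).
s=0.000000, y=2.400000: f=-4.088000 → y ← 2.400000 + 0.14·(-4.088000) = 1.827680
s=0.140000, y=1.827680: f=-4.014394 → y ← 1.827680 + 0.14·(-4.014394) = 1.265665
s=0.280000, y=1.265665: f=-3.946146 → y ← 1.265665 + 0.14·(-3.946146) = 0.713204
s=0.420000, y=0.713204: f=-3.882866 → y ← 0.713204 + 0.14·(-3.882866) = 0.169603
y(0.56) ≈ 0.1696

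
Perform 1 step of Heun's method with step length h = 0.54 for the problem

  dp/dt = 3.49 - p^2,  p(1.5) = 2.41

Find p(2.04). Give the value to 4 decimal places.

2.3642

Heun: k1 = f(t_n, p_n); k2 = f(t_n + h, p_n + h·k1); p_{n+1} = p_n + (h/2)·(k1 + k2).
t=1.500000, p=2.410000:
  k1 = f(1.500000, 2.410000) = -2.318100
  k2 = f(2.040000, 1.158226) = 2.148513
  p ← 2.410000 + (0.54/2)·(-2.318100 + 2.148513) = 2.364211
p(2.04) ≈ 2.3642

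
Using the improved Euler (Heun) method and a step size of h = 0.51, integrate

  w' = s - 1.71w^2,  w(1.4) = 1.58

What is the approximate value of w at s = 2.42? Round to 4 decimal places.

1.4097

Heun: k1 = f(s_n, w_n); k2 = f(s_n + h, w_n + h·k1); w_{n+1} = w_n + (h/2)·(k1 + k2).
s=1.400000, w=1.580000:
  k1 = f(1.400000, 1.580000) = -2.868844
  k2 = f(1.910000, 0.116890) = 1.886636
  w ← 1.580000 + (0.51/2)·(-2.868844 + 1.886636) = 1.329537
s=1.910000, w=1.329537:
  k1 = f(1.910000, 1.329537) = -1.112713
  k2 = f(2.420000, 0.762053) = 1.426960
  w ← 1.329537 + (0.51/2)·(-1.112713 + 1.426960) = 1.409670
w(2.42) ≈ 1.4097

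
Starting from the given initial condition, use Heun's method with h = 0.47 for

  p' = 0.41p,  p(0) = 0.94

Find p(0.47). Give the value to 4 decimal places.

1.1386

Heun: k1 = f(t_n, p_n); k2 = f(t_n + h, p_n + h·k1); p_{n+1} = p_n + (h/2)·(k1 + k2).
t=0.000000, p=0.940000:
  k1 = f(0.000000, 0.940000) = 0.385400
  k2 = f(0.470000, 1.121138) = 0.459667
  p ← 0.940000 + (0.47/2)·(0.385400 + 0.459667) = 1.138591
p(0.47) ≈ 1.1386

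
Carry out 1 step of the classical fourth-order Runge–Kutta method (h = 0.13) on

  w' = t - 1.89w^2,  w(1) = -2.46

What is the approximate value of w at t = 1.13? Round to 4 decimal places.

-5.6800

RK4: k1 = f(t_n, w_n); k2 = f(t_n + h/2, w_n + (h/2)·k1); k3 = f(t_n + h/2, w_n + (h/2)·k2); k4 = f(t_n + h, w_n + h·k3); w_{n+1} = w_n + (h/6)·(k1 + 2k2 + 2k3 + k4).
t=1.000000, w=-2.460000:
  k1 = f(1.000000, -2.460000) = -10.437524
  k2 = f(1.065000, -3.138439) = -17.551121
  k3 = f(1.065000, -3.600823) = -23.440599
  k4 = f(1.130000, -5.507278) = -56.193908
  w ← -2.460000 + (0.13/6)·(k1 + 2k2 + 2k3 + k4) = -5.679989
w(1.13) ≈ -5.6800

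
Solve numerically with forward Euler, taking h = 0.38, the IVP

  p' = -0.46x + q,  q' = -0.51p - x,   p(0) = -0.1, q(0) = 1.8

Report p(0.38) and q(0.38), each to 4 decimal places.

Euler on (p,q): p_{n+1} = p_n + h·p', q_{n+1} = q_n + h·q'.
0.000000: (-0.100000, 1.800000); f=(1.800000, 0.051000) → (0.584000, 1.819380)
(p(0.38), q(0.38)) ≈ (0.5840, 1.8194)

0.5840, 1.8194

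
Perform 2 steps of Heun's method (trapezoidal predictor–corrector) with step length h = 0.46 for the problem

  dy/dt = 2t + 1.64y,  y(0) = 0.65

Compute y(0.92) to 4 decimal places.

3.9282

Heun: k1 = f(t_n, y_n); k2 = f(t_n + h, y_n + h·k1); y_{n+1} = y_n + (h/2)·(k1 + k2).
t=0.000000, y=0.650000:
  k1 = f(0.000000, 0.650000) = 1.066000
  k2 = f(0.460000, 1.140360) = 2.790190
  y ← 0.650000 + (0.46/2)·(1.066000 + 2.790190) = 1.536924
t=0.460000, y=1.536924:
  k1 = f(0.460000, 1.536924) = 3.440555
  k2 = f(0.920000, 3.119579) = 6.956110
  y ← 1.536924 + (0.46/2)·(3.440555 + 6.956110) = 3.928157
y(0.92) ≈ 3.9282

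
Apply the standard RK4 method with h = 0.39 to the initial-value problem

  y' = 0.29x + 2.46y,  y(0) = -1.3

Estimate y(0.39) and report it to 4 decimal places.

-3.3519

RK4: k1 = f(x_n, y_n); k2 = f(x_n + h/2, y_n + (h/2)·k1); k3 = f(x_n + h/2, y_n + (h/2)·k2); k4 = f(x_n + h, y_n + h·k3); y_{n+1} = y_n + (h/6)·(k1 + 2k2 + 2k3 + k4).
x=0.000000, y=-1.300000:
  k1 = f(0.000000, -1.300000) = -3.198000
  k2 = f(0.195000, -1.923610) = -4.675531
  k3 = f(0.195000, -2.211728) = -5.384302
  k4 = f(0.390000, -3.399878) = -8.250599
  y ← -1.300000 + (0.39/6)·(k1 + 2k2 + 2k3 + k4) = -3.351937
y(0.39) ≈ -3.3519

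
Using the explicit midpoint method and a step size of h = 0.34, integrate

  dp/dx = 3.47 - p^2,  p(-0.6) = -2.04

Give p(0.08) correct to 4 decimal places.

-4.0590

Midpoint: k1 = f(x_n, p_n); k2 = f(x_n + h/2, p_n + (h/2)·k1); p_{n+1} = p_n + h·k2.
x=-0.600000, p=-2.040000:
  k1 = f(-0.600000, -2.040000) = -0.691600
  k2 = f(-0.430000, -2.157572) = -1.185117
  p ← -2.040000 + 0.34·(-1.185117) = -2.442940
x=-0.260000, p=-2.442940:
  k1 = f(-0.260000, -2.442940) = -2.497955
  k2 = f(-0.090000, -2.867592) = -4.753084
  p ← -2.442940 + 0.34·(-4.753084) = -4.058988
p(0.08) ≈ -4.0590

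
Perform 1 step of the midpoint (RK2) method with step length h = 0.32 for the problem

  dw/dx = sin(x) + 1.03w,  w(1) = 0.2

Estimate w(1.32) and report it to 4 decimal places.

0.6145

Midpoint: k1 = f(x_n, w_n); k2 = f(x_n + h/2, w_n + (h/2)·k1); w_{n+1} = w_n + h·k2.
x=1.000000, w=0.200000:
  k1 = f(1.000000, 0.200000) = 1.047471
  k2 = f(1.160000, 0.367595) = 1.295426
  w ← 0.200000 + 0.32·1.295426 = 0.614536
w(1.32) ≈ 0.6145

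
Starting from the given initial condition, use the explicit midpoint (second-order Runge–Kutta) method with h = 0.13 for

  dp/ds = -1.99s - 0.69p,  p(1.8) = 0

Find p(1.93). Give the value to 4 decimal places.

Midpoint: k1 = f(s_n, p_n); k2 = f(s_n + h/2, p_n + (h/2)·k1); p_{n+1} = p_n + h·k2.
s=1.800000, p=0.000000:
  k1 = f(1.800000, 0.000000) = -3.582000
  k2 = f(1.865000, -0.232830) = -3.550697
  p ← 0.000000 + 0.13·(-3.550697) = -0.461591
p(1.93) ≈ -0.4616

-0.4616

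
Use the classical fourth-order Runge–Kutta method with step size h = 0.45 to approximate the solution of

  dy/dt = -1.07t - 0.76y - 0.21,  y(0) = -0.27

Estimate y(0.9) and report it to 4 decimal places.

RK4: k1 = f(t_n, y_n); k2 = f(t_n + h/2, y_n + (h/2)·k1); k3 = f(t_n + h/2, y_n + (h/2)·k2); k4 = f(t_n + h, y_n + h·k3); y_{n+1} = y_n + (h/6)·(k1 + 2k2 + 2k3 + k4).
t=0.000000, y=-0.270000:
  k1 = f(0.000000, -0.270000) = -0.004800
  k2 = f(0.225000, -0.271080) = -0.244729
  k3 = f(0.225000, -0.325064) = -0.203701
  k4 = f(0.450000, -0.361666) = -0.416634
  y ← -0.270000 + (0.45/6)·(k1 + 2k2 + 2k3 + k4) = -0.368872
t=0.450000, y=-0.368872:
  k1 = f(0.450000, -0.368872) = -0.411157
  k2 = f(0.675000, -0.461383) = -0.581599
  k3 = f(0.675000, -0.499732) = -0.552454
  k4 = f(0.900000, -0.617476) = -0.703718
  y ← -0.368872 + (0.45/6)·(k1 + 2k2 + 2k3 + k4) = -0.622596
y(0.9) ≈ -0.6226

-0.6226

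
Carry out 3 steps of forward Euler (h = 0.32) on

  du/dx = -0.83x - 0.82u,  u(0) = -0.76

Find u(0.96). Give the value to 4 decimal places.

Euler: u_{n+1} = u_n + h·f(x_n, u_n).
x=0.000000, u=-0.760000: f=0.623200 → u ← -0.760000 + 0.32·0.623200 = -0.560576
x=0.320000, u=-0.560576: f=0.194072 → u ← -0.560576 + 0.32·0.194072 = -0.498473
x=0.640000, u=-0.498473: f=-0.122452 → u ← -0.498473 + 0.32·(-0.122452) = -0.537658
u(0.96) ≈ -0.5377

-0.5377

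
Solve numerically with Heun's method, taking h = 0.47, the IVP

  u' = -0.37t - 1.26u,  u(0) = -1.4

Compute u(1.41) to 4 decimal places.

Heun: k1 = f(t_n, u_n); k2 = f(t_n + h, u_n + h·k1); u_{n+1} = u_n + (h/2)·(k1 + k2).
t=0.000000, u=-1.400000:
  k1 = f(0.000000, -1.400000) = 1.764000
  k2 = f(0.470000, -0.570920) = 0.545459
  u ← -1.400000 + (0.47/2)·(1.764000 + 0.545459) = -0.857277
t=0.470000, u=-0.857277:
  k1 = f(0.470000, -0.857277) = 0.906269
  k2 = f(0.940000, -0.431331) = 0.195677
  u ← -0.857277 + (0.47/2)·(0.906269 + 0.195677) = -0.598320
t=0.940000, u=-0.598320:
  k1 = f(0.940000, -0.598320) = 0.406083
  k2 = f(1.410000, -0.407461) = -0.008299
  u ← -0.598320 + (0.47/2)·(0.406083 + (-0.008299)) = -0.504841
u(1.41) ≈ -0.5048

-0.5048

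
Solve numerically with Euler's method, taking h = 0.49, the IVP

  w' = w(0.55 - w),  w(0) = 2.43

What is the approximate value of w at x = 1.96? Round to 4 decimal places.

0.2979

Euler: w_{n+1} = w_n + h·f(x_n, w_n).
x=0.000000, w=2.430000: f=-4.568400 → w ← 2.430000 + 0.49·(-4.568400) = 0.191484
x=0.490000, w=0.191484: f=0.068650 → w ← 0.191484 + 0.49·0.068650 = 0.225123
x=0.980000, w=0.225123: f=0.073137 → w ← 0.225123 + 0.49·0.073137 = 0.260960
x=1.470000, w=0.260960: f=0.075428 → w ← 0.260960 + 0.49·0.075428 = 0.297919
w(1.96) ≈ 0.2979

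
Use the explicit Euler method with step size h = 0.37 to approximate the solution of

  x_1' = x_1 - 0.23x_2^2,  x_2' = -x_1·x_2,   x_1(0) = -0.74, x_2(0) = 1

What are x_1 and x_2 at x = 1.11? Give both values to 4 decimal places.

Euler on (x_1,x_2): x_1_{n+1} = x_1_n + h·x_1', x_2_{n+1} = x_2_n + h·x_2'.
0.000000: (-0.740000, 1.000000); f=(-0.970000, 0.740000) → (-1.098900, 1.273800)
0.370000: (-1.098900, 1.273800); f=(-1.472090, 1.399779) → (-1.643573, 1.791718)
0.740000: (-1.643573, 1.791718); f=(-2.381932, 2.944820) → (-2.524888, 2.881302)
(x_1(1.11), x_2(1.11)) ≈ (-2.5249, 2.8813)

-2.5249, 2.8813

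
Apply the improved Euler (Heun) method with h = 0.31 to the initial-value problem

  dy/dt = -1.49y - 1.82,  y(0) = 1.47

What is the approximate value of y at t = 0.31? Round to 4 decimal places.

Heun: k1 = f(t_n, y_n); k2 = f(t_n + h, y_n + h·k1); y_{n+1} = y_n + (h/2)·(k1 + k2).
t=0.000000, y=1.470000:
  k1 = f(0.000000, 1.470000) = -4.010300
  k2 = f(0.310000, 0.226807) = -2.157942
  y ← 1.470000 + (0.31/2)·(-4.010300 + (-2.157942)) = 0.513922
y(0.31) ≈ 0.5139

0.5139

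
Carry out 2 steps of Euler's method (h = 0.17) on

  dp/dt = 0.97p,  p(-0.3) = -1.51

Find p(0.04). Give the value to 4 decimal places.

Euler: p_{n+1} = p_n + h·f(t_n, p_n).
t=-0.300000, p=-1.510000: f=-1.464700 → p ← -1.510000 + 0.17·(-1.464700) = -1.758999
t=-0.130000, p=-1.758999: f=-1.706229 → p ← -1.758999 + 0.17·(-1.706229) = -2.049058
p(0.04) ≈ -2.0491

-2.0491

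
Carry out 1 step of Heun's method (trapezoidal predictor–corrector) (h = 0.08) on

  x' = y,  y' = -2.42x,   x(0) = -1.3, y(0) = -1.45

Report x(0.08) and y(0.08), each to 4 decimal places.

-1.4059, -1.1871

Heun on (x,y): k1 = f(t_n, state_n); k2 = f(t_n + h, state_n + h·k1); state_{n+1} = state_n + (h/2)·(k1 + k2).
0.000000: (-1.300000, -1.450000)
  k1 = (-1.450000, 3.146000)
  predictor → (-1.416000, -1.198320)
  k2 = (-1.198320, 3.426720)
  → (-1.405933, -1.187091)
(x(0.08), y(0.08)) ≈ (-1.4059, -1.1871)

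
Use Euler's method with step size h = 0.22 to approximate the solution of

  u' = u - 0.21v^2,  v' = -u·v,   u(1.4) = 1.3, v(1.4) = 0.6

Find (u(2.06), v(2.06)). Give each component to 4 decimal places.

2.3219, 0.1629

Euler on (u,v): u_{n+1} = u_n + h·u', v_{n+1} = v_n + h·v'.
1.400000: (1.300000, 0.600000); f=(1.224400, -0.780000) → (1.569368, 0.428400)
1.620000: (1.569368, 0.428400); f=(1.530827, -0.672317) → (1.906150, 0.280490)
1.840000: (1.906150, 0.280490); f=(1.889628, -0.534656) → (2.321868, 0.162866)
(u(2.06), v(2.06)) ≈ (2.3219, 0.1629)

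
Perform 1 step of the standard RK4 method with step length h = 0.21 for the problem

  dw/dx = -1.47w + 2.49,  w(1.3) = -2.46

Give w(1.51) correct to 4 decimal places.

-1.3568

RK4: k1 = f(x_n, w_n); k2 = f(x_n + h/2, w_n + (h/2)·k1); k3 = f(x_n + h/2, w_n + (h/2)·k2); k4 = f(x_n + h, w_n + h·k3); w_{n+1} = w_n + (h/6)·(k1 + 2k2 + 2k3 + k4).
x=1.300000, w=-2.460000:
  k1 = f(1.300000, -2.460000) = 6.106200
  k2 = f(1.405000, -1.818849) = 5.163708
  k3 = f(1.405000, -1.917811) = 5.309182
  k4 = f(1.510000, -1.345072) = 4.467256
  w ← -2.460000 + (0.21/6)·(k1 + 2k2 + 2k3 + k4) = -1.356827
w(1.51) ≈ -1.3568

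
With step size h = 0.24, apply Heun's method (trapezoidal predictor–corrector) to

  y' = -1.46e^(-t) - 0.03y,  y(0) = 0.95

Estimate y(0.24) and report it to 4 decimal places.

0.6314

Heun: k1 = f(t_n, y_n); k2 = f(t_n + h, y_n + h·k1); y_{n+1} = y_n + (h/2)·(k1 + k2).
t=0.000000, y=0.950000:
  k1 = f(0.000000, 0.950000) = -1.488500
  k2 = f(0.240000, 0.592760) = -1.166259
  y ← 0.950000 + (0.24/2)·(-1.488500 + (-1.166259)) = 0.631429
y(0.24) ≈ 0.6314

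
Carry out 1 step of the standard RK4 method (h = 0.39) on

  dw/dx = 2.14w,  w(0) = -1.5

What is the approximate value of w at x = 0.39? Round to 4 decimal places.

RK4: k1 = f(x_n, w_n); k2 = f(x_n + h/2, w_n + (h/2)·k1); k3 = f(x_n + h/2, w_n + (h/2)·k2); k4 = f(x_n + h, w_n + h·k3); w_{n+1} = w_n + (h/6)·(k1 + 2k2 + 2k3 + k4).
x=0.000000, w=-1.500000:
  k1 = f(0.000000, -1.500000) = -3.210000
  k2 = f(0.195000, -2.125950) = -4.549533
  k3 = f(0.195000, -2.387159) = -5.108520
  k4 = f(0.390000, -3.492323) = -7.473571
  w ← -1.500000 + (0.39/6)·(k1 + 2k2 + 2k3 + k4) = -3.449979
w(0.39) ≈ -3.4500

-3.4500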